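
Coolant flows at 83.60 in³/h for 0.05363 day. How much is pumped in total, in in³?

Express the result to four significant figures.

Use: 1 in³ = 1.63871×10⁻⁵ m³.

107.6 in³

83.60 in³/h → 3.80545×10⁻⁷ m³/s
0.05363 day → 4633.63 s
V = Q × t = 3.80545×10⁻⁷ × 4633.63 = 0.0017633 m³
In in³: 0.0017633 / 1.63871×10⁻⁵ = 107.603 in³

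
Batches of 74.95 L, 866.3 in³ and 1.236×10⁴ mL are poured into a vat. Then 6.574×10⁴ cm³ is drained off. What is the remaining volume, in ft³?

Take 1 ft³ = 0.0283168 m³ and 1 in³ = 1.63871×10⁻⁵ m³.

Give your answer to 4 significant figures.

74.95 L × 0.001 → 0.07495 m³
866.3 in³ × 1.63871×10⁻⁵ → 0.0141961 m³
1.236×10⁴ mL × 10⁻⁶ → 0.01236 m³
6.574×10⁴ cm³ × 10⁻⁶ → 0.06574 m³
Result: 0.07495 + 0.0141961 + 0.01236 − 0.06574 = 0.0357661 m³
In ft³: 0.0357661 / 0.0283168 = 1.26307 ft³

1.263 ft³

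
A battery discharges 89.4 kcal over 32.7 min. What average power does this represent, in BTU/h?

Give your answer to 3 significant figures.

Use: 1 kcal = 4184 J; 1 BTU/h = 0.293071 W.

89.4 kcal × 4184 → 374050 J
32.7 min × 60 → 1962 s
P = E / t = 374050 J / 1962 s = 190.647 W
190.647 W ÷ (0.293071 W/BTU/h) = 650.515 BTU/h

651 BTU/h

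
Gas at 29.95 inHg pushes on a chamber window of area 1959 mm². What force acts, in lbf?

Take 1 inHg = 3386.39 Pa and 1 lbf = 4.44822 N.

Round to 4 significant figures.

29.95 inHg × 3386.39 = 101422 Pa
1959 mm² × 10⁻⁶ = 0.001959 m²
F = P × A = 101422 Pa × 0.001959 m² = 198.686 N
198.686 N ÷ (4.44822 N/lbf) = 44.6664 lbf

44.67 lbf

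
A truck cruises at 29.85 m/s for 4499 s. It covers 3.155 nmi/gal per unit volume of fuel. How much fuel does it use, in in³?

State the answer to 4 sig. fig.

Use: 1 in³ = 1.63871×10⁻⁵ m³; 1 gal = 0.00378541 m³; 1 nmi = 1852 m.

d = v × t = 29.85 × 4499 = 134295 m
3.155 nmi/gal → 1.54357×10⁶ m/m³
V = d / (distance per unit fuel) = 134295 / 1.54357×10⁶ = 0.0870029 m³
In in³: 0.0870029 / 1.63871×10⁻⁵ = 5309.23 in³

5309 in³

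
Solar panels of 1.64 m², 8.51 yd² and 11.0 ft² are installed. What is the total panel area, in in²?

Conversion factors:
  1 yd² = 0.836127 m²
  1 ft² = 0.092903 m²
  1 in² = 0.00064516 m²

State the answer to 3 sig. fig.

1.52×10⁴ in²

1.64 m² (already m²)
8.51 yd² × 0.836127 = 7.11544 m²
11.0 ft² × 0.092903 = 1.02193 m²
Combined: 1.64 + 7.11544 + 1.02193 = 9.77737 m²
In in²: 9.77737 / 0.00064516 = 15155 in²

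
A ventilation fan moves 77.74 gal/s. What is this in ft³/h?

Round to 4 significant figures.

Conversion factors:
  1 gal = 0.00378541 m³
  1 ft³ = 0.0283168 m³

77.74 gal/s × 0.00378541 m³/gal = 0.294278 m³/s
0.294278 m³/s ÷ 0.0283168 m³/ft³ × 3600 s/h = 37412.4 ft³/h

3.741×10⁴ ft³/h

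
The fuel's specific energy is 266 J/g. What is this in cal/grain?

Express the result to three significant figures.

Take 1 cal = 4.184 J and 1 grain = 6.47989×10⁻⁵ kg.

4.12 cal/grain

266 J/g ÷ 0.001 kg/g = 266000 J/kg
266000 J/kg ÷ 4.184 J/cal × 6.47989×10⁻⁵ kg/grain = 4.11962 cal/grain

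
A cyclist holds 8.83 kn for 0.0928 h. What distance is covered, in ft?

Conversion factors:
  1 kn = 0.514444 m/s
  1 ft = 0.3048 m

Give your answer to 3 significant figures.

4980 ft

8.83 kn × 0.514444 = 4.54254 m/s
0.0928 h × 3600 = 334.08 s
d = v × t = 4.54254 m/s × 334.08 s = 1517.57 m
1517.57 m ÷ (0.3048 m/ft) = 4978.9 ft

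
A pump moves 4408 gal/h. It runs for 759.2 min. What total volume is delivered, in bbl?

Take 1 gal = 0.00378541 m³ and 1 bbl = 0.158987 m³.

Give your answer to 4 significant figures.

4408 gal/h → 0.00463502 m³/s
759.2 min → 45552 s
V = Q × t = 0.00463502 × 45552 = 211.134 m³
In bbl: 211.134 / 0.158987 = 1328 bbl

1328 bbl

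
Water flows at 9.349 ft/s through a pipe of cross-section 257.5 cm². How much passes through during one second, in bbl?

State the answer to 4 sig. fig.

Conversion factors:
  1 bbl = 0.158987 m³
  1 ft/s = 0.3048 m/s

9.349 ft/s × 0.3048 = 2.84958 m/s
257.5 cm² × 0.0001 = 0.02575 m²
V = v × A × t = 2.84958 m/s × 0.02575 m² × 1 s = 0.0733767 m³
0.0733767 m³ ÷ (0.158987 m³/bbl) = 0.461526 bbl

0.4615 bbl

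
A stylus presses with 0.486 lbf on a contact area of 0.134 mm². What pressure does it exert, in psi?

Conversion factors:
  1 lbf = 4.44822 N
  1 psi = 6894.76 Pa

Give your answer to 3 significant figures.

2340 psi

0.486 lbf × 4.44822 → 2.16183 N
0.134 mm² × 10⁻⁶ → 1.34×10⁻⁷ m²
P = F / A = 2.16183 N / 1.34×10⁻⁷ m² = 1.61331×10⁷ Pa
1.61331×10⁷ Pa ÷ (6894.76 Pa/psi) = 2339.91 psi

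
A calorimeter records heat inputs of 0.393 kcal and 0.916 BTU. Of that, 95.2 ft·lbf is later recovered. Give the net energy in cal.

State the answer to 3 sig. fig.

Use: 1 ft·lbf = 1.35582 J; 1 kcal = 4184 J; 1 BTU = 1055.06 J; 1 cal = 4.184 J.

0.393 kcal × 4184 → 1644.31 J
0.916 BTU × 1055.06 → 966.435 J
95.2 ft·lbf × 1.35582 → 129.074 J
Net: 1644.31 + 966.435 − 129.074 = 2481.67 J
In cal: 2481.67 / 4.184 = 593.133 cal

593 cal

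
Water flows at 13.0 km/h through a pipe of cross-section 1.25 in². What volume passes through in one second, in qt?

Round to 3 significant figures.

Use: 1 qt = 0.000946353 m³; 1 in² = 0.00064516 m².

13.0 km/h × (1/3.6) → 3.61111 m/s
1.25 in² × 0.00064516 → 8.0645×10⁻⁴ m²
V = v × A × t = 3.61111 m/s × 8.0645×10⁻⁴ m² × 1 s = 0.00291218 m³
0.00291218 m³ ÷ (0.000946353 m³/qt) = 3.07727 qt

3.08 qt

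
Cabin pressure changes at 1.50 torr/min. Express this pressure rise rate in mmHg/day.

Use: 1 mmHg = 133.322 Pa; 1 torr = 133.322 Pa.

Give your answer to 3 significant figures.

1.50 torr/min × 133.322 Pa/torr ÷ 60 s/min = 3.33305 Pa/s
3.33305 Pa/s ÷ 133.322 Pa/mmHg × 86400 s/day = 2160 mmHg/day

2160 mmHg/day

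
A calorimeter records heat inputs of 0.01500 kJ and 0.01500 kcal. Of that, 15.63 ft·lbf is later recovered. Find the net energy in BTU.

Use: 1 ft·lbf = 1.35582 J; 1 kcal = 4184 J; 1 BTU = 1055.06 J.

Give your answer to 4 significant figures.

0.05362 BTU

0.01500 kJ × 1000 = 15 J
0.01500 kcal × 4184 = 62.76 J
15.63 ft·lbf × 1.35582 = 21.1915 J
Sum: 15 + 62.76 − 21.1915 = 56.5685 J
In BTU: 56.5685 / 1055.06 = 0.0536164 BTU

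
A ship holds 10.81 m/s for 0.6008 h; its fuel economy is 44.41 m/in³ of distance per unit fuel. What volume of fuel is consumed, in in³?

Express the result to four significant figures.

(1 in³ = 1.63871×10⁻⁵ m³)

0.6008 h → 2162.88 s
d = v × t = 10.81 × 2162.88 = 23380.7 m
44.41 m/in³ → 2.71006×10⁶ m/m³
V = d / (distance per unit fuel) = 23380.7 / 2.71006×10⁶ = 0.00862737 m³
In in³: 0.00862737 / 1.63871×10⁻⁵ = 526.473 in³

526.5 in³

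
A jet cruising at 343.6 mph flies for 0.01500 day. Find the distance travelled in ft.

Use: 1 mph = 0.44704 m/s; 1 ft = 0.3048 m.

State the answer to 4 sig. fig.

343.6 mph × 0.44704 → 153.603 m/s
0.01500 day × 86400 → 1296 s
d = v × t = 153.603 m/s × 1296 s = 199069 m
199069 m ÷ (0.3048 m/ft) = 653114 ft

6.531×10⁵ ft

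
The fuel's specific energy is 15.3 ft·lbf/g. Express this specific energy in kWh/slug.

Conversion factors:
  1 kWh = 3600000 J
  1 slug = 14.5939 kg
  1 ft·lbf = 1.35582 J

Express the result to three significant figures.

15.3 ft·lbf/g × 1.35582 J/ft·lbf ÷ 0.001 kg/g = 20744 J/kg
20744 J/kg ÷ 3600000 J/kWh × 14.5939 kg/slug = 0.0840933 kWh/slug

0.0841 kWh/slug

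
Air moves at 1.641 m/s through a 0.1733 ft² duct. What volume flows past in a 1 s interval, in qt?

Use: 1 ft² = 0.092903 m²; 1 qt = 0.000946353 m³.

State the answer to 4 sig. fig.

0.1733 ft² × 0.092903 = 0.0161001 m²
V = v × A × t = 1.641 m/s × 0.0161001 m² × 1 s = 0.0264203 m³
0.0264203 m³ ÷ (0.000946353 m³/qt) = 27.918 qt

27.92 qt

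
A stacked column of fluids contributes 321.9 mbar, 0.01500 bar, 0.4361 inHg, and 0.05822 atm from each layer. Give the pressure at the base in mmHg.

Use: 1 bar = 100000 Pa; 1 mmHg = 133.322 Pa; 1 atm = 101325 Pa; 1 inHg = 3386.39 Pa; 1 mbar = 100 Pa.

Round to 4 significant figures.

321.9 mbar × 100 → 32190 Pa
0.01500 bar × 100000 → 1500 Pa
0.4361 inHg × 3386.39 → 1476.8 Pa
0.05822 atm × 101325 → 5899.14 Pa
Combined: 32190 + 1500 + 1476.8 + 5899.14 = 41065.9 Pa
In mmHg: 41065.9 / 133.322 = 308.02 mmHg

308.0 mmHg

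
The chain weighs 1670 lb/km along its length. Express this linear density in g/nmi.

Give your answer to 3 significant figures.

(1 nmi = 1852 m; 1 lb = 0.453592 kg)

1.40×10⁶ g/nmi

1670 lb/km × 0.453592 kg/lb ÷ 1000 m/km = 0.757499 kg/m
0.757499 kg/m ÷ 0.001 kg/g × 1852 m/nmi = 1.40289×10⁶ g/nmi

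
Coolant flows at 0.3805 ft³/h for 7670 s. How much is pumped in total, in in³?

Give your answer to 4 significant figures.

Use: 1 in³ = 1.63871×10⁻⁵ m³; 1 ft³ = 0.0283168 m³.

1401 in³

0.3805 ft³/h → 2.99293×10⁻⁶ m³/s
V = Q × t = 2.99293×10⁻⁶ × 7670 = 0.0229558 m³
In in³: 0.0229558 / 1.63871×10⁻⁵ = 1400.85 in³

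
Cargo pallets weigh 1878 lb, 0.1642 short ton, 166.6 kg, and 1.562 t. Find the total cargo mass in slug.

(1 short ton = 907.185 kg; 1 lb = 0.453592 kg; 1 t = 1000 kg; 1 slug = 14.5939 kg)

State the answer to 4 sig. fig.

187.0 slug

1878 lb × 0.453592 = 851.846 kg
0.1642 short ton × 907.185 = 148.96 kg
166.6 kg (already kg)
1.562 t × 1000 = 1562 kg
Total: 851.846 + 148.96 + 166.6 + 1562 = 2729.41 kg
In slug: 2729.41 / 14.5939 = 187.024 slug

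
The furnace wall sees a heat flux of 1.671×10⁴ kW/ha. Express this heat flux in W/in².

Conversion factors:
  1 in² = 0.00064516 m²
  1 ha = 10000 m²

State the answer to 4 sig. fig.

1.671×10⁴ kW/ha × 1000 W/kW ÷ 10000 m²/ha = 1671 W/m²
1671 W/m² × 0.00064516 m²/in² = 1.07806 W/in²

1.078 W/in²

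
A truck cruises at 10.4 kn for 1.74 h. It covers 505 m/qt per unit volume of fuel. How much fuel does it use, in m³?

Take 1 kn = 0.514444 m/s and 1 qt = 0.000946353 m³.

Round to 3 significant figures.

10.4 kn → 5.35022 m/s
1.74 h → 6264 s
d = v × t = 5.35022 × 6264 = 33513.8 m
505 m/qt → 533628 m/m³
V = d / (distance per unit fuel) = 33513.8 / 533628 = 0.0628037 m³

0.0628 m³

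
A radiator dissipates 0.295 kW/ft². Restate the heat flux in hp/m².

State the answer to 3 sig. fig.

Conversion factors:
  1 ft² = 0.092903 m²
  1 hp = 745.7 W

0.295 kW/ft² × 1000 W/kW ÷ 0.092903 m²/ft² = 3175.35 W/m²
3175.35 W/m² ÷ 745.7 W/hp = 4.25821 hp/m²

4.26 hp/m²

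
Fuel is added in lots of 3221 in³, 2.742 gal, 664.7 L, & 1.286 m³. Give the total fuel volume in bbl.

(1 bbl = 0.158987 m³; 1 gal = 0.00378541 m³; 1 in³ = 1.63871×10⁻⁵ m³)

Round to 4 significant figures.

12.67 bbl

3221 in³ × 1.63871×10⁻⁵ = 0.0527828 m³
2.742 gal × 0.00378541 = 0.0103796 m³
664.7 L × 0.001 = 0.6647 m³
1.286 m³ (already m³)
Total: 0.0527828 + 0.0103796 + 0.6647 + 1.286 = 2.01386 m³
In bbl: 2.01386 / 0.158987 = 12.6668 bbl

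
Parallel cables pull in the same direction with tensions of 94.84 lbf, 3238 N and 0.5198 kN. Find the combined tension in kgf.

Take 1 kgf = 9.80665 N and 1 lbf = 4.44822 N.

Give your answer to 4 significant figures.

94.84 lbf × 4.44822 → 421.869 N
3238 N (already N)
0.5198 kN × 1000 → 519.8 N
Sum: 421.869 + 3238 + 519.8 = 4179.67 N
In kgf: 4179.67 / 9.80665 = 426.208 kgf

426.2 kgf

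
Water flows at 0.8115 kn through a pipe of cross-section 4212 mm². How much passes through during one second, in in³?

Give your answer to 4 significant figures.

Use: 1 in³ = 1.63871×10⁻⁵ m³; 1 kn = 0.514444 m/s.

0.8115 kn × 0.514444 = 0.417471 m/s
4212 mm² × 10⁻⁶ = 0.004212 m²
V = v × A × t = 0.417471 m/s × 0.004212 m² × 1 s = 0.00175839 m³
0.00175839 m³ ÷ (1.63871×10⁻⁵ m³/in³) = 107.303 in³

107.3 in³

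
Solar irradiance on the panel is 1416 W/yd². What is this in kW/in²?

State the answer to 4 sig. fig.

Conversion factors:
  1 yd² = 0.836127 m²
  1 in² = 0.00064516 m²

1416 W/yd² ÷ 0.836127 m²/yd² = 1693.52 W/m²
1693.52 W/m² ÷ 1000 W/kW × 0.00064516 m²/in² = 0.00109259 kW/in²

0.001093 kW/in²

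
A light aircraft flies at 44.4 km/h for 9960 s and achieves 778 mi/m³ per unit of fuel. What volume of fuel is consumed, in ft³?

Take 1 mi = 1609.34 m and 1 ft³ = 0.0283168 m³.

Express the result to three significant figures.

44.4 km/h → 12.3333 m/s
d = v × t = 12.3333 × 9960 = 122840 m
778 mi/m³ → 1.25207×10⁶ m/m³
V = d / (distance per unit fuel) = 122840 / 1.25207×10⁶ = 0.0981095 m³
In ft³: 0.0981095 / 0.0283168 = 3.46471 ft³

3.46 ft³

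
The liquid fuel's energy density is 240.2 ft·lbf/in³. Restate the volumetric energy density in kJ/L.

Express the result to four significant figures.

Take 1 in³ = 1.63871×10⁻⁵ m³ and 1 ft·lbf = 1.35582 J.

19.87 kJ/L

240.2 ft·lbf/in³ × 1.35582 J/ft·lbf ÷ 1.63871×10⁻⁵ m³/in³ = 1.98734×10⁷ J/m³
1.98734×10⁷ J/m³ ÷ 1000 J/kJ × 0.001 m³/L = 19.8734 kJ/L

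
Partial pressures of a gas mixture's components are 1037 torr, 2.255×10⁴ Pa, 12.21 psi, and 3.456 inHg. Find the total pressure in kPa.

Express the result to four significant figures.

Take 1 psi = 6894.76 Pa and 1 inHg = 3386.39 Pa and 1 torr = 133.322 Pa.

1037 torr × 133.322 → 138255 Pa
2.255×10⁴ Pa (already Pa)
12.21 psi × 6894.76 → 84185 Pa
3.456 inHg × 3386.39 → 11703.4 Pa
Sum: 138255 + 22550 + 84185 + 11703.4 = 256693 Pa
In kPa: 256693 / 1000 = 256.693 kPa

256.7 kPa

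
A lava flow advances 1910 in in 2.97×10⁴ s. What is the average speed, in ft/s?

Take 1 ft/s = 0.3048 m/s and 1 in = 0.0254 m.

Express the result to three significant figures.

0.00536 ft/s

1910 in × 0.0254 = 48.514 m
v = d / t = 48.514 m / 29700 s = 0.00163347 m/s
0.00163347 m/s ÷ (0.3048 m/s/ft/s) = 0.00535915 ft/s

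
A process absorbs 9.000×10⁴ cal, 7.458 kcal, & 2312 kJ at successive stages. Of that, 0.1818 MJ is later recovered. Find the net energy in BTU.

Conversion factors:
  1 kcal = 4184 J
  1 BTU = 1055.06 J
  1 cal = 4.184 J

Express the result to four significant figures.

9.000×10⁴ cal × 4.184 → 376560 J
7.458 kcal × 4184 → 31204.3 J
2312 kJ × 1000 → 2.312×10⁶ J
0.1818 MJ × 1000000 → 181800 J
Sum: 376560 + 31204.3 + 2.312×10⁶ − 181800 = 2.53796×10⁶ J
In BTU: 2.53796×10⁶ / 1055.06 = 2405.51 BTU

2406 BTU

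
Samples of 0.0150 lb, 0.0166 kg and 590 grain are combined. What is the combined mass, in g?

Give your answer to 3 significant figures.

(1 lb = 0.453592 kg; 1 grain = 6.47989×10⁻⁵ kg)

61.6 g

0.0150 lb × 0.453592 = 0.00680388 kg
0.0166 kg (already kg)
590 grain × 6.47989×10⁻⁵ = 0.0382314 kg
Sum: 0.00680388 + 0.0166 + 0.0382314 = 0.0616353 kg
In g: 0.0616353 / 0.001 = 61.6353 g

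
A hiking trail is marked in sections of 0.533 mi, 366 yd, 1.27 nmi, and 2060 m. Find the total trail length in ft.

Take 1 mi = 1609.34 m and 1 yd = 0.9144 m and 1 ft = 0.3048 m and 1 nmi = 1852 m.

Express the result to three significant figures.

1.84×10⁴ ft

0.533 mi × 1609.34 = 857.778 m
366 yd × 0.9144 = 334.67 m
1.27 nmi × 1852 = 2352.04 m
2060 m (already m)
Combined: 857.778 + 334.67 + 2352.04 + 2060 = 5604.49 m
In ft: 5604.49 / 0.3048 = 18387.4 ft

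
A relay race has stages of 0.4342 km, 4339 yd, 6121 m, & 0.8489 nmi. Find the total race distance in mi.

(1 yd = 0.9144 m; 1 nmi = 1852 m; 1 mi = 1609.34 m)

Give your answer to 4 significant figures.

0.4342 km × 1000 = 434.2 m
4339 yd × 0.9144 = 3967.58 m
6121 m (already m)
0.8489 nmi × 1852 = 1572.16 m
Sum: 434.2 + 3967.58 + 6121 + 1572.16 = 12094.9 m
In mi: 12094.9 / 1609.34 = 7.51544 mi

7.515 mi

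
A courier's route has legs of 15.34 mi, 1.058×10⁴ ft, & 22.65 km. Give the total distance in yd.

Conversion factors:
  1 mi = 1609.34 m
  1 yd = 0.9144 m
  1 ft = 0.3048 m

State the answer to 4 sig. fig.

15.34 mi × 1609.34 → 24687.3 m
1.058×10⁴ ft × 0.3048 → 3224.78 m
22.65 km × 1000 → 22650 m
Sum: 24687.3 + 3224.78 + 22650 = 50562.1 m
In yd: 50562.1 / 0.9144 = 55295.4 yd

5.530×10⁴ yd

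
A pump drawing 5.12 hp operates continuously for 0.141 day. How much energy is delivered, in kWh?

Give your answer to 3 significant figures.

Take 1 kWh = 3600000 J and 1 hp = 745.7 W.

12.9 kWh

5.12 hp × 745.7 → 3817.98 W
0.141 day × 86400 → 12182.4 s
E = P × t = 3817.98 W × 12182.4 s = 4.65122×10⁷ J
4.65122×10⁷ J ÷ (3600000 J/kWh) = 12.9201 kWh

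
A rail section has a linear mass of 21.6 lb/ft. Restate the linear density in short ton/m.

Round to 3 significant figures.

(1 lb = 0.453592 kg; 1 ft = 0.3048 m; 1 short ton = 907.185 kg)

0.0354 short ton/m

21.6 lb/ft × 0.453592 kg/lb ÷ 0.3048 m/ft = 32.1443 kg/m
32.1443 kg/m ÷ 907.185 kg/short ton = 0.035433 short ton/m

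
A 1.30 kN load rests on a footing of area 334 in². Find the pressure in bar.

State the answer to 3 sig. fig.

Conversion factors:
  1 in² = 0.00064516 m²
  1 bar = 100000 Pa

1.30 kN × 1000 → 1300 N
334 in² × 0.00064516 → 0.215483 m²
P = F / A = 1300 N / 0.215483 m² = 6032.96 Pa
6032.96 Pa ÷ (100000 Pa/bar) = 0.0603296 bar

0.0603 bar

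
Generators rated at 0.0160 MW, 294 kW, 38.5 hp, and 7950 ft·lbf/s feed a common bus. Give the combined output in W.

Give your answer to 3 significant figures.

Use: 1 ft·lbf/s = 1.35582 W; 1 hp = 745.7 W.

0.0160 MW × 1000000 = 16000 W
294 kW × 1000 = 294000 W
38.5 hp × 745.7 = 28709.4 W
7950 ft·lbf/s × 1.35582 = 10778.8 W
Total: 16000 + 294000 + 28709.4 + 10778.8 = 349488 W

3.49×10⁵ W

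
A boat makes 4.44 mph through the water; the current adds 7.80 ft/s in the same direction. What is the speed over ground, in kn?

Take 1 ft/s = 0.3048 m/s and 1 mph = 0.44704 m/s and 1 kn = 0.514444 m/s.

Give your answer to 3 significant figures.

4.44 mph × 0.44704 = 1.98486 m/s
7.80 ft/s × 0.3048 = 2.37744 m/s
Combined: 1.98486 + 2.37744 = 4.3623 m/s
In kn: 4.3623 / 0.514444 = 8.47964 kn

8.48 kn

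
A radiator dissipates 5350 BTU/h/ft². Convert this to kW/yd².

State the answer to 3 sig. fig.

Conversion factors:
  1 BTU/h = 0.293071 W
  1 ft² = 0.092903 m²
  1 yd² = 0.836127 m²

14.1 kW/yd²

5350 BTU/h/ft² × 0.293071 W/BTU/h ÷ 0.092903 m²/ft² = 16877.1 W/m²
16877.1 W/m² ÷ 1000 W/kW × 0.836127 m²/yd² = 14.1114 kW/yd²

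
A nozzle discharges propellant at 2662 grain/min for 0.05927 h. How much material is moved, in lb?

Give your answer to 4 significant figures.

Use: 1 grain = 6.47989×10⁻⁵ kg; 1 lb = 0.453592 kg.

2662 grain/min → 0.00287491 kg/s
0.05927 h → 213.372 s
m = ṁ × t = 0.00287491 × 213.372 = 0.613425 kg
In lb: 0.613425 / 0.453592 = 1.35237 lb

1.352 lb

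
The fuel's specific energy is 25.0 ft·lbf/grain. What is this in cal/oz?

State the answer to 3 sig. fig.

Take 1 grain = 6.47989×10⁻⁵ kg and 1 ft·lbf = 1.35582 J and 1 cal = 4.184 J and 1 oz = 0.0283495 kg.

3540 cal/oz

25.0 ft·lbf/grain × 1.35582 J/ft·lbf ÷ 6.47989×10⁻⁵ kg/grain = 523088 J/kg
523088 J/kg ÷ 4.184 J/cal × 0.0283495 kg/oz = 3544.28 cal/oz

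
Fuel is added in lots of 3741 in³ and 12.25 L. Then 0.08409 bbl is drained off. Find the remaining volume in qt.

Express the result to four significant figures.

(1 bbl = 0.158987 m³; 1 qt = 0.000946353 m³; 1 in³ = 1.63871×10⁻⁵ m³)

3741 in³ × 1.63871×10⁻⁵ = 0.0613041 m³
12.25 L × 0.001 = 0.01225 m³
0.08409 bbl × 0.158987 = 0.0133692 m³
Result: 0.0613041 + 0.01225 − 0.0133692 = 0.0601849 m³
In qt: 0.0601849 / 0.000946353 = 63.5967 qt

63.60 qt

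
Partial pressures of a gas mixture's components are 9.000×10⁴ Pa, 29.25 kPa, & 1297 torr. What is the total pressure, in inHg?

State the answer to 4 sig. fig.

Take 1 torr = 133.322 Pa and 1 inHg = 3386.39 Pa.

86.28 inHg

9.000×10⁴ Pa (already Pa)
29.25 kPa × 1000 = 29250 Pa
1297 torr × 133.322 = 172919 Pa
Combined: 90000 + 29250 + 172919 = 292169 Pa
In inHg: 292169 / 3386.39 = 86.2774 inHg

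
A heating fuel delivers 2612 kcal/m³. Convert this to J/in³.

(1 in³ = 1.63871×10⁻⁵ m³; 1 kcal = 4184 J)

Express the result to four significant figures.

179.1 J/in³

2612 kcal/m³ × 4184 J/kcal = 1.09286×10⁷ J/m³
1.09286×10⁷ J/m³ × 1.63871×10⁻⁵ m³/in³ = 179.088 J/in³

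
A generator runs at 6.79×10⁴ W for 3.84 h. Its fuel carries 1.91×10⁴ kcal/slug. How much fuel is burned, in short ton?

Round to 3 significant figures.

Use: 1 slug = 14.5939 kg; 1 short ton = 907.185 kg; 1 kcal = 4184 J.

3.84 h → 13824 s
E = P × t = 67900 × 13824 = 9.3865×10⁸ J
1.91×10⁴ kcal/slug → 5.47588×10⁶ J/kg
m = E / e_s = 9.3865×10⁸ / 5.47588×10⁶ = 171.415 kg
In short ton: 171.415 / 907.185 = 0.188953 short ton

0.189 short ton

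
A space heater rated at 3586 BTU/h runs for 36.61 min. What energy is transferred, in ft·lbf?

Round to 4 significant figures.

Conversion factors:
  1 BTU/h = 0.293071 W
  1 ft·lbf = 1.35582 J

1.703×10⁶ ft·lbf

3586 BTU/h × 0.293071 → 1050.95 W
36.61 min × 60 → 2196.6 s
E = P × t = 1050.95 W × 2196.6 s = 2.30852×10⁶ J
2.30852×10⁶ J ÷ (1.35582 J/ft·lbf) = 1.70267×10⁶ ft·lbf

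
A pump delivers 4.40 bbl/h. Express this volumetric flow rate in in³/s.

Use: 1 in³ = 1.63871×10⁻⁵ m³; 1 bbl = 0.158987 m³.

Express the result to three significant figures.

11.9 in³/s

4.40 bbl/h × 0.158987 m³/bbl ÷ 3600 s/h = 1.94317×10⁻⁴ m³/s
1.94317×10⁻⁴ m³/s ÷ 1.63871×10⁻⁵ m³/in³ = 11.8579 in³/s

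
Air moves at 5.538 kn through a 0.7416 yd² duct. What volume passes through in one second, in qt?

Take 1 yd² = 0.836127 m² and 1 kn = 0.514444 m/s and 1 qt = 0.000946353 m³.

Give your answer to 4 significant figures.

5.538 kn × 0.514444 → 2.84899 m/s
0.7416 yd² × 0.836127 → 0.620072 m²
V = v × A × t = 2.84899 m/s × 0.620072 m² × 1 s = 1.76658 m³
1.76658 m³ ÷ (0.000946353 m³/qt) = 1866.72 qt

1867 qt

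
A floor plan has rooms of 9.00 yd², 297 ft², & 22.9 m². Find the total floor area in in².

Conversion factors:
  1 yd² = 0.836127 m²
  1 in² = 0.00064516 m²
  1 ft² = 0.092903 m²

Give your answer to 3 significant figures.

9.00 yd² × 0.836127 → 7.52514 m²
297 ft² × 0.092903 → 27.5922 m²
22.9 m² (already m²)
Total: 7.52514 + 27.5922 + 22.9 = 58.0173 m²
In in²: 58.0173 / 0.00064516 = 89927 in²

8.99×10⁴ in²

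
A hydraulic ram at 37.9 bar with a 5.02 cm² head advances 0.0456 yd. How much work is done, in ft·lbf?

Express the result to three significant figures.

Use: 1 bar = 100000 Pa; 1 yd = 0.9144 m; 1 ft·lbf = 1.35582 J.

37.9 bar → 3.79×10⁶ Pa
5.02 cm² → 5.02×10⁻⁴ m²
F = P × A = 3.79×10⁶ × 5.02×10⁻⁴ = 1902.58 N
0.0456 yd → 0.0416966 m
W = F × d = 1902.58 × 0.0416966 = 79.3311 J
In ft·lbf: 79.3311 / 1.35582 = 58.5115 ft·lbf

58.5 ft·lbf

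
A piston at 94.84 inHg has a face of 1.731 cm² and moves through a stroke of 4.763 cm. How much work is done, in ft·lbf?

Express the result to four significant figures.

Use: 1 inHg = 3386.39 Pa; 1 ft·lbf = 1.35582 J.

1.953 ft·lbf

94.84 inHg → 321165 Pa
1.731 cm² → 1.731×10⁻⁴ m²
F = P × A = 321165 × 1.731×10⁻⁴ = 55.5937 N
4.763 cm → 0.04763 m
W = F × d = 55.5937 × 0.04763 = 2.64793 J
In ft·lbf: 2.64793 / 1.35582 = 1.95301 ft·lbf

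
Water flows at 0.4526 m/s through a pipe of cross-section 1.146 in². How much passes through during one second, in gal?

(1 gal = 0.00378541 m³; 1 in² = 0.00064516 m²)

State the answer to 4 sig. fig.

0.08840 gal

1.146 in² × 0.00064516 → 7.39353×10⁻⁴ m²
V = v × A × t = 0.4526 m/s × 7.39353×10⁻⁴ m² × 1 s = 3.34631×10⁻⁴ m³
3.34631×10⁻⁴ m³ ÷ (0.00378541 m³/gal) = 0.0884002 gal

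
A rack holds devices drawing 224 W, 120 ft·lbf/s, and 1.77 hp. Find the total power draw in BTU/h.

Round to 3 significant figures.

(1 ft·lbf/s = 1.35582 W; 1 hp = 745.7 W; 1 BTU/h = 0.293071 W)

5820 BTU/h

224 W (already W)
120 ft·lbf/s × 1.35582 = 162.698 W
1.77 hp × 745.7 = 1319.89 W
Combined: 224 + 162.698 + 1319.89 = 1706.59 W
In BTU/h: 1706.59 / 0.293071 = 5823.13 BTU/h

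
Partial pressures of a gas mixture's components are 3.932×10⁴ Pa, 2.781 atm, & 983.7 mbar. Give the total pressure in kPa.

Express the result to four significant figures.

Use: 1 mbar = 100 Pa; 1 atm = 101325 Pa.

419.5 kPa

3.932×10⁴ Pa (already Pa)
2.781 atm × 101325 = 281785 Pa
983.7 mbar × 100 = 98370 Pa
Total: 39320 + 281785 + 98370 = 419475 Pa
In kPa: 419475 / 1000 = 419.475 kPa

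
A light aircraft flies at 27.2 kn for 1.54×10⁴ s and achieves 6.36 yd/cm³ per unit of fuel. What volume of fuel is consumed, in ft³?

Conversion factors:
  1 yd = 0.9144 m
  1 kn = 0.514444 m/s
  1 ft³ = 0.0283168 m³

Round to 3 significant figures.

1.31 ft³

27.2 kn → 13.9929 m/s
d = v × t = 13.9929 × 15400 = 215491 m
6.36 yd/cm³ → 5.81558×10⁶ m/m³
V = d / (distance per unit fuel) = 215491 / 5.81558×10⁶ = 0.0370541 m³
In ft³: 0.0370541 / 0.0283168 = 1.30856 ft³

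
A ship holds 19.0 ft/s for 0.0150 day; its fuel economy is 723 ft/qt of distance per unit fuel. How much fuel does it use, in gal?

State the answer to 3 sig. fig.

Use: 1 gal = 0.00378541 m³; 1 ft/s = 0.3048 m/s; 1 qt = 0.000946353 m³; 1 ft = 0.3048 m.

8.51 gal

19.0 ft/s → 5.7912 m/s
0.0150 day → 1296 s
d = v × t = 5.7912 × 1296 = 7505.4 m
723 ft/qt → 232863 m/m³
V = d / (distance per unit fuel) = 7505.4 / 232863 = 0.032231 m³
In gal: 0.032231 / 0.00378541 = 8.51453 gal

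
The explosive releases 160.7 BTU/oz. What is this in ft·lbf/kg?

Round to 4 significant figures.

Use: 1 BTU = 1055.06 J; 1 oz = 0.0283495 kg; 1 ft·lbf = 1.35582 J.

4.411×10⁶ ft·lbf/kg

160.7 BTU/oz × 1055.06 J/BTU ÷ 0.0283495 kg/oz = 5.98064×10⁶ J/kg
5.98064×10⁶ J/kg ÷ 1.35582 J/ft·lbf = 4.41109×10⁶ ft·lbf/kg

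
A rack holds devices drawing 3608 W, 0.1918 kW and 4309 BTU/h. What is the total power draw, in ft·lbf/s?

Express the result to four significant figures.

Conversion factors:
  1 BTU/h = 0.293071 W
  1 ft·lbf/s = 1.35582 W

3734 ft·lbf/s

3608 W (already W)
0.1918 kW × 1000 = 191.8 W
4309 BTU/h × 0.293071 = 1262.84 W
Total: 3608 + 191.8 + 1262.84 = 5062.64 W
In ft·lbf/s: 5062.64 / 1.35582 = 3734.01 ft·lbf/s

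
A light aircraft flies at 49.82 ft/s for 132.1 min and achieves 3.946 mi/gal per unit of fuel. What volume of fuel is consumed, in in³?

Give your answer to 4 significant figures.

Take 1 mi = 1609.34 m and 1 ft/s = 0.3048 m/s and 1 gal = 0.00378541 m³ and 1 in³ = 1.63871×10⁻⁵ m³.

4378 in³

49.82 ft/s → 15.1851 m/s
132.1 min → 7926 s
d = v × t = 15.1851 × 7926 = 120357 m
3.946 mi/gal → 1.67761×10⁶ m/m³
V = d / (distance per unit fuel) = 120357 / 1.67761×10⁶ = 0.0717431 m³
In in³: 0.0717431 / 1.63871×10⁻⁵ = 4378.02 in³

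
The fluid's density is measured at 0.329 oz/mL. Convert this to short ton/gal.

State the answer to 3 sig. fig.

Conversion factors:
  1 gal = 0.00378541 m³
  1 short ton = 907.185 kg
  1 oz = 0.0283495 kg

0.329 oz/mL × 0.0283495 kg/oz ÷ 10⁻⁶ m³/mL = 9326.99 kg/m³
9326.99 kg/m³ ÷ 907.185 kg/short ton × 0.00378541 m³/gal = 0.0389187 short ton/gal

0.0389 short ton/gal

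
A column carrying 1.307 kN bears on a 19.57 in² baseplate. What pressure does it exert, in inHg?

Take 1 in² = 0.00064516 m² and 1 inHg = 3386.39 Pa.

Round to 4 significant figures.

30.57 inHg

1.307 kN × 1000 → 1307 N
19.57 in² × 0.00064516 → 0.0126258 m²
P = F / A = 1307 N / 0.0126258 m² = 103518 Pa
103518 Pa ÷ (3386.39 Pa/inHg) = 30.5688 inHg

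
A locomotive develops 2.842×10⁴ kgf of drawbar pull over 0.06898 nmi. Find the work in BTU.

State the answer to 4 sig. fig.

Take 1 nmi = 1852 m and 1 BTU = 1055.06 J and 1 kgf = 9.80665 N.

2.842×10⁴ kgf × 9.80665 → 278705 N
0.06898 nmi × 1852 → 127.751 m
W = F × d = 278705 N × 127.751 m = 3.56048×10⁷ J
3.56048×10⁷ J ÷ (1055.06 J/BTU) = 33746.7 BTU

3.375×10⁴ BTU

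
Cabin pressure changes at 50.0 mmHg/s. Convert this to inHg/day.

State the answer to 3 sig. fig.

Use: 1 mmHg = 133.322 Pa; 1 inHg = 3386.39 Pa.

50.0 mmHg/s × 133.322 Pa/mmHg = 6666.1 Pa/s
6666.1 Pa/s ÷ 3386.39 Pa/inHg × 86400 s/day = 170078 inHg/day

1.70×10⁵ inHg/day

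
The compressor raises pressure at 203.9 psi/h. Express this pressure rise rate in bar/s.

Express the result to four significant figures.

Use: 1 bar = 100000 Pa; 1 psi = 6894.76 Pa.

0.003905 bar/s

203.9 psi/h × 6894.76 Pa/psi ÷ 3600 s/h = 390.512 Pa/s
390.512 Pa/s ÷ 100000 Pa/bar = 0.00390512 bar/s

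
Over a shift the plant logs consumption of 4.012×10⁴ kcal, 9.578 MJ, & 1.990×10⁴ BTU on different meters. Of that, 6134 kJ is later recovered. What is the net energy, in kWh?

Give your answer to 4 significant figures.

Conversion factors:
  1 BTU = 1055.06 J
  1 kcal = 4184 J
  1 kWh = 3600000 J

53.42 kWh

4.012×10⁴ kcal × 4184 = 1.67862×10⁸ J
9.578 MJ × 1000000 = 9.578×10⁶ J
1.990×10⁴ BTU × 1055.06 = 2.09957×10⁷ J
6134 kJ × 1000 = 6.134×10⁶ J
Net: 1.67862×10⁸ + 9.578×10⁶ + 2.09957×10⁷ − 6.134×10⁶ = 1.92302×10⁸ J
In kWh: 1.92302×10⁸ / 3600000 = 53.4172 kWh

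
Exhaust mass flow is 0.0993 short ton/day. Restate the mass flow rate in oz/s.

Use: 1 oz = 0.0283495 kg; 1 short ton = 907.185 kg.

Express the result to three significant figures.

0.0993 short ton/day × 907.185 kg/short ton ÷ 86400 s/day = 0.00104263 kg/s
0.00104263 kg/s ÷ 0.0283495 kg/oz = 0.0367777 oz/s

0.0368 oz/s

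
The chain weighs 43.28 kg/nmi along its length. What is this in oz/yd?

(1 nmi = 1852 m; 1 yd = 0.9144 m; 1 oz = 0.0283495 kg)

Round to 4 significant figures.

0.7538 oz/yd

43.28 kg/nmi ÷ 1852 m/nmi = 0.0233693 kg/m
0.0233693 kg/m ÷ 0.0283495 kg/oz × 0.9144 m/yd = 0.753766 oz/yd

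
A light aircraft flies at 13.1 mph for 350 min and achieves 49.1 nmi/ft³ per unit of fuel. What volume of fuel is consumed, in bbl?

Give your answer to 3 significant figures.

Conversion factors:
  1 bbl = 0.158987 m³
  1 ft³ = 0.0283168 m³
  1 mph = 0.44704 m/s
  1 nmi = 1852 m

0.241 bbl

13.1 mph → 5.85622 m/s
350 min → 21000 s
d = v × t = 5.85622 × 21000 = 122981 m
49.1 nmi/ft³ → 3.21128×10⁶ m/m³
V = d / (distance per unit fuel) = 122981 / 3.21128×10⁶ = 0.0382966 m³
In bbl: 0.0382966 / 0.158987 = 0.240879 bbl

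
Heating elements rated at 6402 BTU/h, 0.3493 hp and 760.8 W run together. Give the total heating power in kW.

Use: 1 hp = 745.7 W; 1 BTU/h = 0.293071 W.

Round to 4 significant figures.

2.898 kW

6402 BTU/h × 0.293071 = 1876.24 W
0.3493 hp × 745.7 = 260.473 W
760.8 W (already W)
Sum: 1876.24 + 260.473 + 760.8 = 2897.51 W
In kW: 2897.51 / 1000 = 2.89751 kW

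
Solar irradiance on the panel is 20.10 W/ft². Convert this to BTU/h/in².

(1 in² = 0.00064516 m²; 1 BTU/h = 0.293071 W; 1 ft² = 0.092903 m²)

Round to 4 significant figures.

20.10 W/ft² ÷ 0.092903 m²/ft² = 216.355 W/m²
216.355 W/m² ÷ 0.293071 W/BTU/h × 0.00064516 m²/in² = 0.476279 BTU/h/in²

0.4763 BTU/h/in²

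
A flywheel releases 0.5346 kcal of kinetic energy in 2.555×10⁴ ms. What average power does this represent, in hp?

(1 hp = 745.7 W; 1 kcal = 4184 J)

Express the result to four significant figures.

0.5346 kcal × 4184 = 2236.77 J
2.555×10⁴ ms × 0.001 = 25.55 s
P = E / t = 2236.77 J / 25.55 s = 87.5448 W
87.5448 W ÷ (745.7 W/hp) = 0.117399 hp

0.1174 hp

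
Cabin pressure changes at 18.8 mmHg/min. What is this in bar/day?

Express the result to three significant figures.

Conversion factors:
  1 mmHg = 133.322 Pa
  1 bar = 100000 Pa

18.8 mmHg/min × 133.322 Pa/mmHg ÷ 60 s/min = 41.7742 Pa/s
41.7742 Pa/s ÷ 100000 Pa/bar × 86400 s/day = 36.0929 bar/day

36.1 bar/day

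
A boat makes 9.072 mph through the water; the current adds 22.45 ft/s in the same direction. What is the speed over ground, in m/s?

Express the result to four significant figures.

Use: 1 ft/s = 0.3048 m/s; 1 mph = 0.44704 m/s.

9.072 mph × 0.44704 → 4.05555 m/s
22.45 ft/s × 0.3048 → 6.84276 m/s
Combined: 4.05555 + 6.84276 = 10.8983 m/s

10.90 m/s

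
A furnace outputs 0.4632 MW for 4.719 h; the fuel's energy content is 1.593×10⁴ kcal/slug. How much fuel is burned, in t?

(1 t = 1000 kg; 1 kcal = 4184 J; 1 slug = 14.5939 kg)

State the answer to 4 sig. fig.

0.4632 MW → 463200 W
4.719 h → 16988.4 s
E = P × t = 463200 × 16988.4 = 7.86903×10⁹ J
1.593×10⁴ kcal/slug → 4.56705×10⁶ J/kg
m = E / e_s = 7.86903×10⁹ / 4.56705×10⁶ = 1723 kg
In t: 1723 / 1000 = 1.723 t

1.723 t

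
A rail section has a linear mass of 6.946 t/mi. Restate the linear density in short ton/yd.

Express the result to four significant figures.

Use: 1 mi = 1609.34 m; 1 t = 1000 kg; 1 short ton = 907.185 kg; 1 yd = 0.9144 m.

6.946 t/mi × 1000 kg/t ÷ 1609.34 m/mi = 4.31606 kg/m
4.31606 kg/m ÷ 907.185 kg/short ton × 0.9144 m/yd = 0.00435039 short ton/yd

0.004350 short ton/yd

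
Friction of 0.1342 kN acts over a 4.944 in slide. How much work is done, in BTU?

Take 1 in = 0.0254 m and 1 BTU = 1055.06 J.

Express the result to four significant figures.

0.01597 BTU

0.1342 kN × 1000 → 134.2 N
4.944 in × 0.0254 → 0.125578 m
W = F × d = 134.2 N × 0.125578 m = 16.8526 J
16.8526 J ÷ (1055.06 J/BTU) = 0.0159731 BTU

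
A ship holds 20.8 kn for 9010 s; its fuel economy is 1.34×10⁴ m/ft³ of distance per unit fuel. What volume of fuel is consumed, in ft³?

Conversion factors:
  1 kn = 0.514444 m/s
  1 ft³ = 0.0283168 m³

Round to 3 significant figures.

7.19 ft³

20.8 kn → 10.7004 m/s
d = v × t = 10.7004 × 9010 = 96410.6 m
1.34×10⁴ m/ft³ → 473217 m/m³
V = d / (distance per unit fuel) = 96410.6 / 473217 = 0.203734 m³
In ft³: 0.203734 / 0.0283168 = 7.19481 ft³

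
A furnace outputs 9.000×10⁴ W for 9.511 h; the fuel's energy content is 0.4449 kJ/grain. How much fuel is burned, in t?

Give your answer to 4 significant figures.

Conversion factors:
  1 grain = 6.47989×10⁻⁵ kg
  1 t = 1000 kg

9.511 h → 34239.6 s
E = P × t = 90000 × 34239.6 = 3.08156×10⁹ J
0.4449 kJ/grain → 6.86586×10⁶ J/kg
m = E / e_s = 3.08156×10⁹ / 6.86586×10⁶ = 448.824 kg
In t: 448.824 / 1000 = 0.448824 t

0.4488 t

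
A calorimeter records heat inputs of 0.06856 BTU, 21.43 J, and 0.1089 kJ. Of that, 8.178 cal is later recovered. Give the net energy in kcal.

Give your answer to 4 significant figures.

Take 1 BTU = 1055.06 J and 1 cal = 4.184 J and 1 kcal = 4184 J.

0.04026 kcal

0.06856 BTU × 1055.06 = 72.3349 J
21.43 J (already J)
0.1089 kJ × 1000 = 108.9 J
8.178 cal × 4.184 = 34.2168 J
Sum: 72.3349 + 21.43 + 108.9 − 34.2168 = 168.448 J
In kcal: 168.448 / 4184 = 0.04026 kcal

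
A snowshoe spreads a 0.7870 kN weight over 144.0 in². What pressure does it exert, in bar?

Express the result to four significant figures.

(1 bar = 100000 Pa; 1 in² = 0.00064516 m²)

0.7870 kN × 1000 = 787 N
144.0 in² × 0.00064516 = 0.092903 m²
P = F / A = 787 N / 0.092903 m² = 8471.2 Pa
8471.2 Pa ÷ (100000 Pa/bar) = 0.084712 bar

0.08471 bar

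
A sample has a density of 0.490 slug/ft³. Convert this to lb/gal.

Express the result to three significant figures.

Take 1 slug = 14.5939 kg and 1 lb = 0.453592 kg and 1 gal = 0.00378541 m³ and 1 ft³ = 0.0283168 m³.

2.11 lb/gal

0.490 slug/ft³ × 14.5939 kg/slug ÷ 0.0283168 m³/ft³ = 252.536 kg/m³
252.536 kg/m³ ÷ 0.453592 kg/lb × 0.00378541 m³/gal = 2.10752 lb/gal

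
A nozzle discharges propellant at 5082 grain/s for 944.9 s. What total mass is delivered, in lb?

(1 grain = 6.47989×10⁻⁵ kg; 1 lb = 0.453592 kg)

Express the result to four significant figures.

686.0 lb

5082 grain/s → 0.329308 kg/s
m = ṁ × t = 0.329308 × 944.9 = 311.163 kg
In lb: 311.163 / 0.453592 = 685.998 lb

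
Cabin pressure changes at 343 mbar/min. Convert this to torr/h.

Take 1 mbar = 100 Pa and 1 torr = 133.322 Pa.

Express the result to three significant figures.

1.54×10⁴ torr/h

343 mbar/min × 100 Pa/mbar ÷ 60 s/min = 571.667 Pa/s
571.667 Pa/s ÷ 133.322 Pa/torr × 3600 s/h = 15436.3 torr/h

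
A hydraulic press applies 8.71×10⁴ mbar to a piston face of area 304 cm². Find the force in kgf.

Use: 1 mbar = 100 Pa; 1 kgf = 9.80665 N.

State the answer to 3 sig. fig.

2.70×10⁴ kgf

8.71×10⁴ mbar × 100 → 8.71×10⁶ Pa
304 cm² × 0.0001 → 0.0304 m²
F = P × A = 8.71×10⁶ Pa × 0.0304 m² = 264784 N
264784 N ÷ (9.80665 N/kgf) = 27000.5 kgf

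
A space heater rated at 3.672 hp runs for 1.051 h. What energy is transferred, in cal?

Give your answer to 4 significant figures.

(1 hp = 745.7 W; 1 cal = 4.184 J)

3.672 hp × 745.7 → 2738.21 W
1.051 h × 3600 → 3783.6 s
E = P × t = 2738.21 W × 3783.6 s = 1.03603×10⁷ J
1.03603×10⁷ J ÷ (4.184 J/cal) = 2.47617×10⁶ cal

2.476×10⁶ cal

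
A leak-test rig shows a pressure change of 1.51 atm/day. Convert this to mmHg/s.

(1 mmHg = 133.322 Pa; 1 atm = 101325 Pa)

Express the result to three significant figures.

0.0133 mmHg/s

1.51 atm/day × 101325 Pa/atm ÷ 86400 s/day = 1.77084 Pa/s
1.77084 Pa/s ÷ 133.322 Pa/mmHg = 0.0132824 mmHg/s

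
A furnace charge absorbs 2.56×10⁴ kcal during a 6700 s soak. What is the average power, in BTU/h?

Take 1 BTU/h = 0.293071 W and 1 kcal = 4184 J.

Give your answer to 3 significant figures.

5.45×10⁴ BTU/h

2.56×10⁴ kcal × 4184 → 1.0711×10⁸ J
P = E / t = 1.0711×10⁸ J / 6700 s = 15986.6 W
15986.6 W ÷ (0.293071 W/BTU/h) = 54548.6 BTU/h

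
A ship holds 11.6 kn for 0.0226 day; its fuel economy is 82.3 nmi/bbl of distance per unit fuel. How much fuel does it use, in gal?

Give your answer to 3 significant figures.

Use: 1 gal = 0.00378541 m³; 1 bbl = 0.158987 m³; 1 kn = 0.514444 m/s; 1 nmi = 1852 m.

11.6 kn → 5.96755 m/s
0.0226 day → 1952.64 s
d = v × t = 5.96755 × 1952.64 = 11652.5 m
82.3 nmi/bbl → 958692 m/m³
V = d / (distance per unit fuel) = 11652.5 / 958692 = 0.0121546 m³
In gal: 0.0121546 / 0.00378541 = 3.21091 gal

3.21 gal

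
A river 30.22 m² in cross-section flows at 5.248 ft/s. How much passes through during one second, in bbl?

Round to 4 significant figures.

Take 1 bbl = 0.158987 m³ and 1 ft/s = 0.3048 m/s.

304.0 bbl

5.248 ft/s × 0.3048 = 1.59959 m/s
V = v × A × t = 1.59959 m/s × 30.22 m² × 1 s = 48.3396 m³
48.3396 m³ ÷ (0.158987 m³/bbl) = 304.048 bbl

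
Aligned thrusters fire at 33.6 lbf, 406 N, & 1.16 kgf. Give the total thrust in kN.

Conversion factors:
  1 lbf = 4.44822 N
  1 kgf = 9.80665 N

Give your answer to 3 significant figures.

33.6 lbf × 4.44822 = 149.46 N
406 N (already N)
1.16 kgf × 9.80665 = 11.3757 N
Sum: 149.46 + 406 + 11.3757 = 566.836 N
In kN: 566.836 / 1000 = 0.566836 kN

0.567 kN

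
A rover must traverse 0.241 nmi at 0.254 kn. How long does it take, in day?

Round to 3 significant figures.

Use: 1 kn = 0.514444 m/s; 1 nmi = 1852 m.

0.241 nmi × 1852 → 446.332 m
0.254 kn × 0.514444 → 0.130669 m/s
t = d / v = 446.332 m / 0.130669 m/s = 3415.75 s
3415.75 s ÷ (86400 s/day) = 0.0395341 day

0.0395 day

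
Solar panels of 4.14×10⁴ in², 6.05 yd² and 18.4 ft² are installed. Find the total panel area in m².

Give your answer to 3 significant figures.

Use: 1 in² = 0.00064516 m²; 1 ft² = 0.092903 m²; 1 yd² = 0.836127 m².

4.14×10⁴ in² × 0.00064516 = 26.7096 m²
6.05 yd² × 0.836127 = 5.05857 m²
18.4 ft² × 0.092903 = 1.70942 m²
Sum: 26.7096 + 5.05857 + 1.70942 = 33.4776 m²

33.5 m²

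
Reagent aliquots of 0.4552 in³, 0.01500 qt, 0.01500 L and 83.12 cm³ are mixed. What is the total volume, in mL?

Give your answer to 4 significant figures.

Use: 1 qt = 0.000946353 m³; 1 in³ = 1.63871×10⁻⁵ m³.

0.4552 in³ × 1.63871×10⁻⁵ = 7.45941×10⁻⁶ m³
0.01500 qt × 0.000946353 = 1.41953×10⁻⁵ m³
0.01500 L × 0.001 = 1.5×10⁻⁵ m³
83.12 cm³ × 10⁻⁶ = 8.312×10⁻⁵ m³
Total: 7.45941×10⁻⁶ + 1.41953×10⁻⁵ + 1.5×10⁻⁵ + 8.312×10⁻⁵ = 1.19775×10⁻⁴ m³
In mL: 1.19775×10⁻⁴ / 10⁻⁶ = 119.775 mL

119.8 mL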